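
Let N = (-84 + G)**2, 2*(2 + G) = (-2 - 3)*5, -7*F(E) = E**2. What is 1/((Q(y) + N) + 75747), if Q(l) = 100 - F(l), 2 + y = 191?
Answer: 4/362609 ≈ 1.1031e-5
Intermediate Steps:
F(E) = -E**2/7
y = 189 (y = -2 + 191 = 189)
G = -29/2 (G = -2 + ((-2 - 3)*5)/2 = -2 + (-5*5)/2 = -2 + (1/2)*(-25) = -2 - 25/2 = -29/2 ≈ -14.500)
N = 38809/4 (N = (-84 - 29/2)**2 = (-197/2)**2 = 38809/4 ≈ 9702.3)
Q(l) = 100 + l**2/7 (Q(l) = 100 - (-1)*l**2/7 = 100 + l**2/7)
1/((Q(y) + N) + 75747) = 1/(((100 + (1/7)*189**2) + 38809/4) + 75747) = 1/(((100 + (1/7)*35721) + 38809/4) + 75747) = 1/(((100 + 5103) + 38809/4) + 75747) = 1/((5203 + 38809/4) + 75747) = 1/(59621/4 + 75747) = 1/(362609/4) = 4/362609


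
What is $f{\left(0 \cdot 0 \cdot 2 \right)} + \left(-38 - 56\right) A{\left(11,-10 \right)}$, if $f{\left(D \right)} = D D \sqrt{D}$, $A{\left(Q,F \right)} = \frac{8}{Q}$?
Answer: $- \frac{752}{11} \approx -68.364$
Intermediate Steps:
$f{\left(D \right)} = D^{\frac{5}{2}}$ ($f{\left(D \right)} = D^{2} \sqrt{D} = D^{\frac{5}{2}}$)
$f{\left(0 \cdot 0 \cdot 2 \right)} + \left(-38 - 56\right) A{\left(11,-10 \right)} = \left(0 \cdot 0 \cdot 2\right)^{\frac{5}{2}} + \left(-38 - 56\right) \frac{8}{11} = \left(0 \cdot 2\right)^{\frac{5}{2}} - 94 \cdot 8 \cdot \frac{1}{11} = 0^{\frac{5}{2}} - \frac{752}{11} = 0 - \frac{752}{11} = - \frac{752}{11}$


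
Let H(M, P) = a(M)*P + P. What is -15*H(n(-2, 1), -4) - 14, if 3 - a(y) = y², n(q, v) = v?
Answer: 166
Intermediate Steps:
a(y) = 3 - y²
H(M, P) = P + P*(3 - M²) (H(M, P) = (3 - M²)*P + P = P*(3 - M²) + P = P + P*(3 - M²))
-15*H(n(-2, 1), -4) - 14 = -(-60)*(4 - 1*1²) - 14 = -(-60)*(4 - 1*1) - 14 = -(-60)*(4 - 1) - 14 = -(-60)*3 - 14 = -15*(-12) - 14 = 180 - 14 = 166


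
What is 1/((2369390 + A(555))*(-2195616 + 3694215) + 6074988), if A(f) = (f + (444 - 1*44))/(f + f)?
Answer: 74/262757190821055 ≈ 2.8163e-13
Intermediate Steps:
A(f) = (400 + f)/(2*f) (A(f) = (f + (444 - 44))/((2*f)) = (f + 400)*(1/(2*f)) = (400 + f)*(1/(2*f)) = (400 + f)/(2*f))
1/((2369390 + A(555))*(-2195616 + 3694215) + 6074988) = 1/((2369390 + (½)*(400 + 555)/555)*(-2195616 + 3694215) + 6074988) = 1/((2369390 + (½)*(1/555)*955)*1498599 + 6074988) = 1/((2369390 + 191/222)*1498599 + 6074988) = 1/((526004771/222)*1498599 + 6074988) = 1/(262756741271943/74 + 6074988) = 1/(262757190821055/74) = 74/262757190821055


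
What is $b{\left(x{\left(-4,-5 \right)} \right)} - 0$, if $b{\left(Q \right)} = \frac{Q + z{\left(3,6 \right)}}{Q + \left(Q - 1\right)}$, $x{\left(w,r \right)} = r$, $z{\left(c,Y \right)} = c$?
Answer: $\frac{2}{11} \approx 0.18182$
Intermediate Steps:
$b{\left(Q \right)} = \frac{3 + Q}{-1 + 2 Q}$ ($b{\left(Q \right)} = \frac{Q + 3}{Q + \left(Q - 1\right)} = \frac{3 + Q}{Q + \left(-1 + Q\right)} = \frac{3 + Q}{-1 + 2 Q}$)
$b{\left(x{\left(-4,-5 \right)} \right)} - 0 = \frac{3 - 5}{-1 + 2 \left(-5\right)} - 0 = \frac{1}{-1 - 10} \left(-2\right) + 0 = \frac{1}{-11} \left(-2\right) + 0 = \left(- \frac{1}{11}\right) \left(-2\right) + 0 = \frac{2}{11} + 0 = \frac{2}{11}$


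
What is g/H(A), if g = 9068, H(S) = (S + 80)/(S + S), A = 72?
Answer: 163224/19 ≈ 8590.7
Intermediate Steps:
H(S) = (80 + S)/(2*S) (H(S) = (80 + S)/((2*S)) = (80 + S)*(1/(2*S)) = (80 + S)/(2*S))
g/H(A) = 9068/(((½)*(80 + 72)/72)) = 9068/(((½)*(1/72)*152)) = 9068/(19/18) = 9068*(18/19) = 163224/19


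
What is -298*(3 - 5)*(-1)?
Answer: -596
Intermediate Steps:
-298*(3 - 5)*(-1) = -(-596)*(-1) = -298*2 = -596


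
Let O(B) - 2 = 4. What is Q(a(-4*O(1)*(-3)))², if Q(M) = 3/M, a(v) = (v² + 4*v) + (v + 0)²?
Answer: 1/12616704 ≈ 7.9260e-8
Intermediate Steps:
O(B) = 6 (O(B) = 2 + 4 = 6)
a(v) = 2*v² + 4*v (a(v) = (v² + 4*v) + v² = 2*v² + 4*v)
Q(a(-4*O(1)*(-3)))² = (3/((2*(-4*6*(-3))*(2 - 4*6*(-3)))))² = (3/((2*(-24*(-3))*(2 - 24*(-3)))))² = (3/((2*72*(2 + 72))))² = (3/((2*72*74)))² = (3/10656)² = (3*(1/10656))² = (1/3552)² = 1/12616704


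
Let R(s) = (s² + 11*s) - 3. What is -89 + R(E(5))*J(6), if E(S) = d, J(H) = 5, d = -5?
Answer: -254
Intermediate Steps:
E(S) = -5
R(s) = -3 + s² + 11*s
-89 + R(E(5))*J(6) = -89 + (-3 + (-5)² + 11*(-5))*5 = -89 + (-3 + 25 - 55)*5 = -89 - 33*5 = -89 - 165 = -254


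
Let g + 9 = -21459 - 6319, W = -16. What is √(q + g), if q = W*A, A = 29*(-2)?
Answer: I*√26859 ≈ 163.89*I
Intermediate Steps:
A = -58
g = -27787 (g = -9 + (-21459 - 6319) = -9 - 27778 = -27787)
q = 928 (q = -16*(-58) = 928)
√(q + g) = √(928 - 27787) = √(-26859) = I*√26859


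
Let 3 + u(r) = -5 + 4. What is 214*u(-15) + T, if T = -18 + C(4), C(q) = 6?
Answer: -868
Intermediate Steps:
u(r) = -4 (u(r) = -3 + (-5 + 4) = -3 - 1 = -4)
T = -12 (T = -18 + 6 = -12)
214*u(-15) + T = 214*(-4) - 12 = -856 - 12 = -868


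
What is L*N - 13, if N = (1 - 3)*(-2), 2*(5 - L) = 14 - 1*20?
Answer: 19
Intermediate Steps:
L = 8 (L = 5 - (14 - 1*20)/2 = 5 - (14 - 20)/2 = 5 - 1/2*(-6) = 5 + 3 = 8)
N = 4 (N = -2*(-2) = 4)
L*N - 13 = 8*4 - 13 = 32 - 13 = 19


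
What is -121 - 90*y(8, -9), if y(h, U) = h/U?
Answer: -41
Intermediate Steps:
-121 - 90*y(8, -9) = -121 - 720/(-9) = -121 - 720*(-1)/9 = -121 - 90*(-8/9) = -121 + 80 = -41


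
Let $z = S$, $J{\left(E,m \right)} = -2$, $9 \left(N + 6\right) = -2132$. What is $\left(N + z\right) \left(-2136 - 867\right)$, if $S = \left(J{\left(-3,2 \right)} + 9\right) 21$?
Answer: $\frac{863863}{3} \approx 2.8795 \cdot 10^{5}$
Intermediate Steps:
$N = - \frac{2186}{9}$ ($N = -6 + \frac{1}{9} \left(-2132\right) = -6 - \frac{2132}{9} = - \frac{2186}{9} \approx -242.89$)
$S = 147$ ($S = \left(-2 + 9\right) 21 = 7 \cdot 21 = 147$)
$z = 147$
$\left(N + z\right) \left(-2136 - 867\right) = \left(- \frac{2186}{9} + 147\right) \left(-2136 - 867\right) = \left(- \frac{863}{9}\right) \left(-3003\right) = \frac{863863}{3}$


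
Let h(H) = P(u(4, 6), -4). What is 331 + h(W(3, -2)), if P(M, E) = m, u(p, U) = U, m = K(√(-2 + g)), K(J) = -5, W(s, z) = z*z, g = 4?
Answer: 326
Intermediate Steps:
W(s, z) = z²
m = -5
P(M, E) = -5
h(H) = -5
331 + h(W(3, -2)) = 331 - 5 = 326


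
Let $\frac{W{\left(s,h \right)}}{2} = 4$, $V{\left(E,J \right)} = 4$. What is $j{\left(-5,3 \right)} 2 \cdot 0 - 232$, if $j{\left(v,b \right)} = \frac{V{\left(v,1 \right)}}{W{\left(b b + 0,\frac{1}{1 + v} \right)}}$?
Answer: $-232$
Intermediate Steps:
$W{\left(s,h \right)} = 8$ ($W{\left(s,h \right)} = 2 \cdot 4 = 8$)
$j{\left(v,b \right)} = \frac{1}{2}$ ($j{\left(v,b \right)} = \frac{4}{8} = 4 \cdot \frac{1}{8} = \frac{1}{2}$)
$j{\left(-5,3 \right)} 2 \cdot 0 - 232 = \frac{1}{2} \cdot 2 \cdot 0 - 232 = 1 \cdot 0 - 232 = 0 - 232 = -232$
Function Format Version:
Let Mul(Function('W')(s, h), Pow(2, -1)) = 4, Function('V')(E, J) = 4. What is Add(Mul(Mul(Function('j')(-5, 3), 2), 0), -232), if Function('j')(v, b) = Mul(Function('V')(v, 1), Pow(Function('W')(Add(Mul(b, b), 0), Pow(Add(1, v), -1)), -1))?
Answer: -232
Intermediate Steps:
Function('W')(s, h) = 8 (Function('W')(s, h) = Mul(2, 4) = 8)
Function('j')(v, b) = Rational(1, 2) (Function('j')(v, b) = Mul(4, Pow(8, -1)) = Mul(4, Rational(1, 8)) = Rational(1, 2))
Add(Mul(Mul(Function('j')(-5, 3), 2), 0), -232) = Add(Mul(Mul(Rational(1, 2), 2), 0), -232) = Add(Mul(1, 0), -232) = Add(0, -232) = -232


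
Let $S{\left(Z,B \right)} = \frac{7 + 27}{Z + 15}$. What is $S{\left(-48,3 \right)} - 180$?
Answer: $- \frac{5974}{33} \approx -181.03$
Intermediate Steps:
$S{\left(Z,B \right)} = \frac{34}{15 + Z}$
$S{\left(-48,3 \right)} - 180 = \frac{34}{15 - 48} - 180 = \frac{34}{-33} - 180 = 34 \left(- \frac{1}{33}\right) - 180 = - \frac{34}{33} - 180 = - \frac{5974}{33}$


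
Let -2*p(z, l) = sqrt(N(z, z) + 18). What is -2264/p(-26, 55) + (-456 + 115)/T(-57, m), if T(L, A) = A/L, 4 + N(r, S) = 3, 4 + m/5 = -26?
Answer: -6479/50 + 4528*sqrt(17)/17 ≈ 968.62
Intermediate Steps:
m = -150 (m = -20 + 5*(-26) = -20 - 130 = -150)
N(r, S) = -1 (N(r, S) = -4 + 3 = -1)
p(z, l) = -sqrt(17)/2 (p(z, l) = -sqrt(-1 + 18)/2 = -sqrt(17)/2)
-2264/p(-26, 55) + (-456 + 115)/T(-57, m) = -2264*(-2*sqrt(17)/17) + (-456 + 115)/((-150/(-57))) = -(-4528)*sqrt(17)/17 - 341/((-150*(-1/57))) = 4528*sqrt(17)/17 - 341/50/19 = 4528*sqrt(17)/17 - 341*19/50 = 4528*sqrt(17)/17 - 6479/50 = -6479/50 + 4528*sqrt(17)/17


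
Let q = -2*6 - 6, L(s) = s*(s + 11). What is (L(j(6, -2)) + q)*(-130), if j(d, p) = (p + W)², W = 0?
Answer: -5460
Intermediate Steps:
j(d, p) = p² (j(d, p) = (p + 0)² = p²)
L(s) = s*(11 + s)
q = -18 (q = -12 - 6 = -18)
(L(j(6, -2)) + q)*(-130) = ((-2)²*(11 + (-2)²) - 18)*(-130) = (4*(11 + 4) - 18)*(-130) = (4*15 - 18)*(-130) = (60 - 18)*(-130) = 42*(-130) = -5460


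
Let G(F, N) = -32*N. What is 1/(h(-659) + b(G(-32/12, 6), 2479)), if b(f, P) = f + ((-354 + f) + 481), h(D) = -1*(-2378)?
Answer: 1/2121 ≈ 0.00047148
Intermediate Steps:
h(D) = 2378
b(f, P) = 127 + 2*f (b(f, P) = f + (127 + f) = 127 + 2*f)
1/(h(-659) + b(G(-32/12, 6), 2479)) = 1/(2378 + (127 + 2*(-32*6))) = 1/(2378 + (127 + 2*(-192))) = 1/(2378 + (127 - 384)) = 1/(2378 - 257) = 1/2121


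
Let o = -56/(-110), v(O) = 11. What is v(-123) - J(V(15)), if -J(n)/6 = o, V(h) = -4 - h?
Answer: 773/55 ≈ 14.055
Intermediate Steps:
o = 28/55 (o = -56*(-1/110) = 28/55 ≈ 0.50909)
J(n) = -168/55 (J(n) = -6*28/55 = -168/55)
v(-123) - J(V(15)) = 11 - 1*(-168/55) = 11 + 168/55 = 773/55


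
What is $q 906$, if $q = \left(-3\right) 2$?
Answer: $-5436$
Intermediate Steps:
$q = -6$
$q 906 = \left(-6\right) 906 = -5436$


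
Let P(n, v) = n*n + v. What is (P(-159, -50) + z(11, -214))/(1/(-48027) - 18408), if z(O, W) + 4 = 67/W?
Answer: -259274287797/189193337638 ≈ -1.3704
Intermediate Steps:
z(O, W) = -4 + 67/W
P(n, v) = v + n² (P(n, v) = n² + v = v + n²)
(P(-159, -50) + z(11, -214))/(1/(-48027) - 18408) = ((-50 + (-159)²) + (-4 + 67/(-214)))/(1/(-48027) - 18408) = ((-50 + 25281) + (-4 + 67*(-1/214)))/(-1/48027 - 18408) = (25231 + (-4 - 67/214))/(-884081017/48027) = (25231 - 923/214)*(-48027/884081017) = (5398511/214)*(-48027/884081017) = -259274287797/189193337638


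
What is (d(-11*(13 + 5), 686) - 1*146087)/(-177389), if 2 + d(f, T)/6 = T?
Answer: 141983/177389 ≈ 0.80040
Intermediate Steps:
d(f, T) = -12 + 6*T
(d(-11*(13 + 5), 686) - 1*146087)/(-177389) = ((-12 + 6*686) - 1*146087)/(-177389) = ((-12 + 4116) - 146087)*(-1/177389) = (4104 - 146087)*(-1/177389) = -141983*(-1/177389) = 141983/177389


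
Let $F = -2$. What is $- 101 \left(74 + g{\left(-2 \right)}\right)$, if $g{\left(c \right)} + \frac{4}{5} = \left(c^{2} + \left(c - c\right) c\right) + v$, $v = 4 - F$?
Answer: $- \frac{42016}{5} \approx -8403.2$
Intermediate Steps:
$v = 6$ ($v = 4 - -2 = 4 + 2 = 6$)
$g{\left(c \right)} = \frac{26}{5} + c^{2}$ ($g{\left(c \right)} = - \frac{4}{5} + \left(\left(c^{2} + \left(c - c\right) c\right) + 6\right) = - \frac{4}{5} + \left(\left(c^{2} + 0 c\right) + 6\right) = - \frac{4}{5} + \left(\left(c^{2} + 0\right) + 6\right) = - \frac{4}{5} + \left(c^{2} + 6\right) = - \frac{4}{5} + \left(6 + c^{2}\right) = \frac{26}{5} + c^{2}$)
$- 101 \left(74 + g{\left(-2 \right)}\right) = - 101 \left(74 + \left(\frac{26}{5} + \left(-2\right)^{2}\right)\right) = - 101 \left(74 + \left(\frac{26}{5} + 4\right)\right) = - 101 \left(74 + \frac{46}{5}\right) = \left(-101\right) \frac{416}{5} = - \frac{42016}{5}$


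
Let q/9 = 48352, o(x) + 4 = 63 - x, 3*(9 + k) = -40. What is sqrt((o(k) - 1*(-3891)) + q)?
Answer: 53*sqrt(1407)/3 ≈ 662.68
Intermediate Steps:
k = -67/3 (k = -9 + (1/3)*(-40) = -9 - 40/3 = -67/3 ≈ -22.333)
o(x) = 59 - x (o(x) = -4 + (63 - x) = 59 - x)
q = 435168 (q = 9*48352 = 435168)
sqrt((o(k) - 1*(-3891)) + q) = sqrt(((59 - 1*(-67/3)) - 1*(-3891)) + 435168) = sqrt(((59 + 67/3) + 3891) + 435168) = sqrt((244/3 + 3891) + 435168) = sqrt(11917/3 + 435168) = sqrt(1317421/3) = 53*sqrt(1407)/3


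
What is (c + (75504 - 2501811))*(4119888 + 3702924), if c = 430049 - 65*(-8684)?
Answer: -11200686575976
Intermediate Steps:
c = 994509 (c = 430049 + 564460 = 994509)
(c + (75504 - 2501811))*(4119888 + 3702924) = (994509 + (75504 - 2501811))*(4119888 + 3702924) = (994509 - 2426307)*7822812 = -1431798*7822812 = -11200686575976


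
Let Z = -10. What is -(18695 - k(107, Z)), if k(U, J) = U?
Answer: -18588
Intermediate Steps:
-(18695 - k(107, Z)) = -(18695 - 1*107) = -(18695 - 107) = -1*18588 = -18588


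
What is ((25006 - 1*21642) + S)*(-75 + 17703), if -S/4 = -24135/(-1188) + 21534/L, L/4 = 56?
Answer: 11801674235/231 ≈ 5.1089e+7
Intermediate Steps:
L = 224 (L = 4*56 = 224)
S = -1291193/2772 (S = -4*(-24135/(-1188) + 21534/224) = -4*(-24135*(-1/1188) + 21534*(1/224)) = -4*(8045/396 + 10767/112) = -4*1291193/11088 = -1291193/2772 ≈ -465.80)
((25006 - 1*21642) + S)*(-75 + 17703) = ((25006 - 1*21642) - 1291193/2772)*(-75 + 17703) = ((25006 - 21642) - 1291193/2772)*17628 = (3364 - 1291193/2772)*17628 = (8033815/2772)*17628 = 11801674235/231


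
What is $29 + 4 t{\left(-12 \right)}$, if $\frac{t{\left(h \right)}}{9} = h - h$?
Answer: $29$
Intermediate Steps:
$t{\left(h \right)} = 0$ ($t{\left(h \right)} = 9 \left(h - h\right) = 9 \cdot 0 = 0$)
$29 + 4 t{\left(-12 \right)} = 29 + 4 \cdot 0 = 29 + 0 = 29$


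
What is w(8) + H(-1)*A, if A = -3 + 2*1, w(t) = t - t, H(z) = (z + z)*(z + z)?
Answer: -4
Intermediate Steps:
H(z) = 4*z² (H(z) = (2*z)*(2*z) = 4*z²)
w(t) = 0
A = -1 (A = -3 + 2 = -1)
w(8) + H(-1)*A = 0 + (4*(-1)²)*(-1) = 0 + (4*1)*(-1) = 0 + 4*(-1) = 0 - 4 = -4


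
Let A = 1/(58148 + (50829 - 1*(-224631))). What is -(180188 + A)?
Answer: -60112158305/333608 ≈ -1.8019e+5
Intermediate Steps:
A = 1/333608 (A = 1/(58148 + (50829 + 224631)) = 1/(58148 + 275460) = 1/333608 ≈ 2.9975e-6)
-(180188 + A) = -(180188 + 1/333608) = -1*60112158305/333608 = -60112158305/333608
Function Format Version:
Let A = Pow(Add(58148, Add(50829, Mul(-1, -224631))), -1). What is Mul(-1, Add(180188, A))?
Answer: Rational(-60112158305, 333608) ≈ -1.8019e+5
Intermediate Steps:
A = Rational(1, 333608) (A = Pow(Add(58148, Add(50829, 224631)), -1) = Pow(Add(58148, 275460), -1) = Pow(333608, -1) = Rational(1, 333608) ≈ 2.9975e-6)
Mul(-1, Add(180188, A)) = Mul(-1, Add(180188, Rational(1, 333608))) = Mul(-1, Rational(60112158305, 333608)) = Rational(-60112158305, 333608)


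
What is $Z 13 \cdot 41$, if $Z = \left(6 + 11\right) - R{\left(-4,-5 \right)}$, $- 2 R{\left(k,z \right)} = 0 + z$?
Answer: $\frac{15457}{2} \approx 7728.5$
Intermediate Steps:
$R{\left(k,z \right)} = - \frac{z}{2}$ ($R{\left(k,z \right)} = - \frac{0 + z}{2} = - \frac{z}{2}$)
$Z = \frac{29}{2}$ ($Z = \left(6 + 11\right) - \left(- \frac{1}{2}\right) \left(-5\right) = 17 - \frac{5}{2} = \frac{29}{2} \approx 14.5$)
$Z 13 \cdot 41 = \frac{29}{2} \cdot 13 \cdot 41 = \frac{377}{2} \cdot 41 = \frac{15457}{2}$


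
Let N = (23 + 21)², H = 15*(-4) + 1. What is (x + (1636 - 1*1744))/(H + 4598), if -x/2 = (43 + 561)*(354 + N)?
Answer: -2766428/4539 ≈ -609.48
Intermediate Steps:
H = -59 (H = -60 + 1 = -59)
N = 1936 (N = 44² = 1936)
x = -2766320 (x = -2*(43 + 561)*(354 + 1936) = -1208*2290 = -2*1383160 = -2766320)
(x + (1636 - 1*1744))/(H + 4598) = (-2766320 + (1636 - 1*1744))/(-59 + 4598) = (-2766320 + (1636 - 1744))/4539 = (-2766320 - 108)*(1/4539) = -2766428*1/4539 = -2766428/4539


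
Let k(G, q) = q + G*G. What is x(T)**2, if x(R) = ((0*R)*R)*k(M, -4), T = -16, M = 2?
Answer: 0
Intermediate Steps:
k(G, q) = q + G**2
x(R) = 0 (x(R) = ((0*R)*R)*(-4 + 2**2) = (0*R)*(-4 + 4) = 0*0 = 0)
x(T)**2 = 0**2 = 0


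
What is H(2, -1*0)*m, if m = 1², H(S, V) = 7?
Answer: 7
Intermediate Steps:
m = 1
H(2, -1*0)*m = 7*1 = 7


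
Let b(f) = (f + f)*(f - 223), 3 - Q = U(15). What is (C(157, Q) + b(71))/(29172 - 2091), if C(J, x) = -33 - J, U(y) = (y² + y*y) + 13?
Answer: -7258/9027 ≈ -0.80403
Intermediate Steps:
U(y) = 13 + 2*y² (U(y) = (y² + y²) + 13 = 2*y² + 13 = 13 + 2*y²)
Q = -460 (Q = 3 - (13 + 2*15²) = 3 - (13 + 2*225) = 3 - (13 + 450) = 3 - 1*463 = 3 - 463 = -460)
b(f) = 2*f*(-223 + f) (b(f) = (2*f)*(-223 + f) = 2*f*(-223 + f))
(C(157, Q) + b(71))/(29172 - 2091) = ((-33 - 1*157) + 2*71*(-223 + 71))/(29172 - 2091) = ((-33 - 157) + 2*71*(-152))/27081 = (-190 - 21584)*(1/27081) = -21774*1/27081 = -7258/9027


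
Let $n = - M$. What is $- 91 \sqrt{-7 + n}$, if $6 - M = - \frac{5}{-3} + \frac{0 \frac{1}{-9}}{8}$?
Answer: $- \frac{91 i \sqrt{102}}{3} \approx - 306.35 i$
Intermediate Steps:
$M = \frac{13}{3}$ ($M = 6 - \left(- \frac{5}{-3} + \frac{0 \frac{1}{-9}}{8}\right) = 6 - \left(\left(-5\right) \left(- \frac{1}{3}\right) + 0 \left(- \frac{1}{9}\right) \frac{1}{8}\right) = 6 - \left(\frac{5}{3} + 0 \cdot \frac{1}{8}\right) = 6 - \left(\frac{5}{3} + 0\right) = 6 - \frac{5}{3} = \frac{13}{3} \approx 4.3333$)
$n = - \frac{13}{3}$ ($n = \left(-1\right) \frac{13}{3} = - \frac{13}{3} \approx -4.3333$)
$- 91 \sqrt{-7 + n} = - 91 \sqrt{-7 - \frac{13}{3}} = - 91 \sqrt{- \frac{34}{3}} = - 91 \frac{i \sqrt{102}}{3} = - \frac{91 i \sqrt{102}}{3}$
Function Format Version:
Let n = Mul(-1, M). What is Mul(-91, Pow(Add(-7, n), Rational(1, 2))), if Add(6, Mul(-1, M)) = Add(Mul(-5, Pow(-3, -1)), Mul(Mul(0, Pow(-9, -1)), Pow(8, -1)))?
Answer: Mul(Rational(-91, 3), I, Pow(102, Rational(1, 2))) ≈ Mul(-306.35, I)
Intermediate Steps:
M = Rational(13, 3) (M = Add(6, Mul(-1, Add(Mul(-5, Pow(-3, -1)), Mul(Mul(0, Pow(-9, -1)), Pow(8, -1))))) = Add(6, Mul(-1, Add(Mul(-5, Rational(-1, 3)), Mul(Mul(0, Rational(-1, 9)), Rational(1, 8))))) = Add(6, Mul(-1, Add(Rational(5, 3), Mul(0, Rational(1, 8))))) = Add(6, Mul(-1, Add(Rational(5, 3), 0))) = Add(6, Mul(-1, Rational(5, 3))) = Add(6, Rational(-5, 3)) = Rational(13, 3) ≈ 4.3333)
n = Rational(-13, 3) (n = Mul(-1, Rational(13, 3)) = Rational(-13, 3) ≈ -4.3333)
Mul(-91, Pow(Add(-7, n), Rational(1, 2))) = Mul(-91, Pow(Add(-7, Rational(-13, 3)), Rational(1, 2))) = Mul(-91, Pow(Rational(-34, 3), Rational(1, 2))) = Mul(-91, Mul(Rational(1, 3), I, Pow(102, Rational(1, 2)))) = Mul(Rational(-91, 3), I, Pow(102, Rational(1, 2)))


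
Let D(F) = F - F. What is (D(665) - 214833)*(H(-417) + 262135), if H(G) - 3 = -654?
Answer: -56175392172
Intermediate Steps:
D(F) = 0
H(G) = -651 (H(G) = 3 - 654 = -651)
(D(665) - 214833)*(H(-417) + 262135) = (0 - 214833)*(-651 + 262135) = -214833*261484 = -56175392172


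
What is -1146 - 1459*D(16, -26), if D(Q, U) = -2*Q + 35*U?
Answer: 1373232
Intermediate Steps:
-1146 - 1459*D(16, -26) = -1146 - 1459*(-2*16 + 35*(-26)) = -1146 - 1459*(-32 - 910) = -1146 - 1459*(-942) = -1146 + 1374378 = 1373232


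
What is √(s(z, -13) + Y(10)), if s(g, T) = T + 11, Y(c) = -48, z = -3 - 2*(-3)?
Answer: 5*I*√2 ≈ 7.0711*I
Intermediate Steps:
z = 3 (z = -3 + 6 = 3)
s(g, T) = 11 + T
√(s(z, -13) + Y(10)) = √((11 - 13) - 48) = √(-2 - 48) = √(-50) = 5*I*√2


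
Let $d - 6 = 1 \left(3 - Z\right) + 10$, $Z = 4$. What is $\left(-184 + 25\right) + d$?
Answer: $-144$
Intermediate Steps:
$d = 15$ ($d = 6 + \left(1 \left(3 - 4\right) + 10\right) = 6 + \left(1 \left(-1\right) + 10\right) = 6 + \left(-1 + 10\right) = 6 + 9 = 15$)
$\left(-184 + 25\right) + d = \left(-184 + 25\right) + 15 = -159 + 15 = -144$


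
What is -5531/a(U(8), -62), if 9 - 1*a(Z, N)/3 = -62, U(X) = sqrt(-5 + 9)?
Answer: -5531/213 ≈ -25.967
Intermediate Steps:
U(X) = 2 (U(X) = sqrt(4) = 2)
a(Z, N) = 213 (a(Z, N) = 27 - 3*(-62) = 27 + 186 = 213)
-5531/a(U(8), -62) = -5531/213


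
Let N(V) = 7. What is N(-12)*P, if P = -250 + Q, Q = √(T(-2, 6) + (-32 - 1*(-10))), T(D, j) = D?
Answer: -1750 + 14*I*√6 ≈ -1750.0 + 34.293*I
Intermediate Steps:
Q = 2*I*√6 (Q = √(-2 + (-32 - 1*(-10))) = √(-2 + (-32 + 10)) = √(-2 - 22) = √(-24) = 2*I*√6 ≈ 4.899*I)
P = -250 + 2*I*√6 ≈ -250.0 + 4.899*I
N(-12)*P = 7*(-250 + 2*I*√6) = -1750 + 14*I*√6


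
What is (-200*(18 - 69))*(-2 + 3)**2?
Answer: 10200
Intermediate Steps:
(-200*(18 - 69))*(-2 + 3)**2 = -200*(-51)*1**2 = 10200*1 = 10200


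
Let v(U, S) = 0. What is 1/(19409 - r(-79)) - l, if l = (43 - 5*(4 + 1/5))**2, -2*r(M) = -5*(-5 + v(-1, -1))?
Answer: -18800010/38843 ≈ -484.00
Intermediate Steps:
r(M) = -25/2 (r(M) = -(-5)*(-5 + 0)/2 = -(-5)*(-5)/2 = -1/2*25 = -25/2)
l = 484 (l = (43 - 5*(4 + 1/5))**2 = (43 - 5*21/5)**2 = (43 - 21)**2 = 22**2 = 484)
1/(19409 - r(-79)) - l = 1/(19409 - 1*(-25/2)) - 1*484 = 1/(19409 + 25/2) - 484 = 1/(38843/2) - 484 = 2/38843 - 484 = -18800010/38843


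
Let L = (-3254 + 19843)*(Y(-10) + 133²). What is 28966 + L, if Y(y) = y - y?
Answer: 293471787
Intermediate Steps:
Y(y) = 0
L = 293442821 (L = (-3254 + 19843)*(0 + 133²) = 16589*(0 + 17689) = 16589*17689 = 293442821)
28966 + L = 28966 + 293442821 = 293471787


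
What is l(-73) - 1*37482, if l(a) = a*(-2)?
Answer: -37336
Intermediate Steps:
l(a) = -2*a
l(-73) - 1*37482 = -2*(-73) - 1*37482 = 146 - 37482 = -37336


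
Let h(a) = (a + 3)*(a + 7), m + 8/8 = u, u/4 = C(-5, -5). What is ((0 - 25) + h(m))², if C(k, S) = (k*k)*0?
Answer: 169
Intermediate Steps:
C(k, S) = 0 (C(k, S) = k²*0 = 0)
u = 0 (u = 4*0 = 0)
m = -1 (m = -1 + 0 = -1)
h(a) = (3 + a)*(7 + a)
((0 - 25) + h(m))² = ((0 - 25) + (21 + (-1)² + 10*(-1)))² = (-25 + (21 + 1 - 10))² = (-25 + 12)² = (-13)² = 169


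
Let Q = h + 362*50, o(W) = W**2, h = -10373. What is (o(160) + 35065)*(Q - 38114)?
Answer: -1843427355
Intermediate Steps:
Q = 7727 (Q = -10373 + 362*50 = -10373 + 18100 = 7727)
(o(160) + 35065)*(Q - 38114) = (160**2 + 35065)*(7727 - 38114) = (25600 + 35065)*(-30387) = 60665*(-30387) = -1843427355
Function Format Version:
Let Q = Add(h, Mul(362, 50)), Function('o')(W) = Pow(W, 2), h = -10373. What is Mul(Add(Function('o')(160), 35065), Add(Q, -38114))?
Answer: -1843427355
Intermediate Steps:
Q = 7727 (Q = Add(-10373, Mul(362, 50)) = Add(-10373, 18100) = 7727)
Mul(Add(Function('o')(160), 35065), Add(Q, -38114)) = Mul(Add(Pow(160, 2), 35065), Add(7727, -38114)) = Mul(Add(25600, 35065), -30387) = Mul(60665, -30387) = -1843427355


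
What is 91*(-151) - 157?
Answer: -13898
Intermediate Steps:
91*(-151) - 157 = -13741 - 157 = -13898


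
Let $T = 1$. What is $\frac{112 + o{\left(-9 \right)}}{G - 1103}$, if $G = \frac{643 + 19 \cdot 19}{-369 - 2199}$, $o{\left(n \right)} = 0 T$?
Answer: $- \frac{71904}{708377} \approx -0.10151$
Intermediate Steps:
$o{\left(n \right)} = 0$ ($o{\left(n \right)} = 0 \cdot 1 = 0$)
$G = - \frac{251}{642}$ ($G = \frac{643 + 361}{-2568} = 1004 \left(- \frac{1}{2568}\right) = - \frac{251}{642} \approx -0.39097$)
$\frac{112 + o{\left(-9 \right)}}{G - 1103} = \frac{112 + 0}{- \frac{251}{642} - 1103} = \frac{112}{- \frac{708377}{642}} = 112 \left(- \frac{642}{708377}\right) = - \frac{71904}{708377}$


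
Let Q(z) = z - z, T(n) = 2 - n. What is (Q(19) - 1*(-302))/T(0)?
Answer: 151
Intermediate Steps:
Q(z) = 0
(Q(19) - 1*(-302))/T(0) = (0 - 1*(-302))/(2 - 1*0) = (0 + 302)/(2 + 0) = 302/2 = 302*(½) = 151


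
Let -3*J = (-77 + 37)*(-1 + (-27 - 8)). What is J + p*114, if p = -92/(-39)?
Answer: -2744/13 ≈ -211.08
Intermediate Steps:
J = -480 (J = -(-77 + 37)*(-1 + (-27 - 8))/3 = -(-40)*(-1 - 35)/3 = -(-40)*(-36)/3 = -1/3*1440 = -480)
p = 92/39 (p = -92*(-1/39) = 92/39 ≈ 2.3590)
J + p*114 = -480 + (92/39)*114 = -480 + 3496/13 = -2744/13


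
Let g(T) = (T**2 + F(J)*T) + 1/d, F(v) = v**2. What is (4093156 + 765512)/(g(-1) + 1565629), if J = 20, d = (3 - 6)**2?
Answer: 43728012/14087071 ≈ 3.1041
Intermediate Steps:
d = 9 (d = (-3)**2 = 9)
g(T) = 1/9 + T**2 + 400*T (g(T) = (T**2 + 20**2*T) + 1/9 = (T**2 + 400*T) + 1/9 = 1/9 + T**2 + 400*T)
(4093156 + 765512)/(g(-1) + 1565629) = (4093156 + 765512)/((1/9 - (400 - 1)) + 1565629) = 4858668/((1/9 - 1*399) + 1565629) = 4858668/((1/9 - 399) + 1565629) = 4858668/(-3590/9 + 1565629) = 4858668/(14087071/9) = 4858668*(9/14087071) = 43728012/14087071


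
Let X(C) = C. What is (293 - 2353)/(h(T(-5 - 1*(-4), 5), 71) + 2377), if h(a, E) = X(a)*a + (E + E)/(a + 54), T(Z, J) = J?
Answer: -6077/7093 ≈ -0.85676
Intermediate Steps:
h(a, E) = a² + 2*E/(54 + a) (h(a, E) = a*a + (E + E)/(a + 54) = a² + (2*E)/(54 + a) = a² + 2*E/(54 + a))
(293 - 2353)/(h(T(-5 - 1*(-4), 5), 71) + 2377) = (293 - 2353)/((5³ + 2*71 + 54*5²)/(54 + 5) + 2377) = -2060/((125 + 142 + 54*25)/59 + 2377) = -2060/((125 + 142 + 1350)/59 + 2377) = -2060/((1/59)*1617 + 2377) = -2060/(1617/59 + 2377) = -2060/141860/59 = -2060*59/141860 = -6077/7093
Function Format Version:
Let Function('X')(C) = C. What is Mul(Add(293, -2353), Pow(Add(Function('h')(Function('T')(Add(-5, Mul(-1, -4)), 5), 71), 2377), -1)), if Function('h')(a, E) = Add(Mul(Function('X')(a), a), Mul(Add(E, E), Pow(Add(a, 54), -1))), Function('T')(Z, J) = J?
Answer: Rational(-6077, 7093) ≈ -0.85676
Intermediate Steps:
Function('h')(a, E) = Add(Pow(a, 2), Mul(2, E, Pow(Add(54, a), -1))) (Function('h')(a, E) = Add(Mul(a, a), Mul(Add(E, E), Pow(Add(a, 54), -1))) = Add(Pow(a, 2), Mul(Mul(2, E), Pow(Add(54, a), -1))) = Add(Pow(a, 2), Mul(2, E, Pow(Add(54, a), -1))))
Mul(Add(293, -2353), Pow(Add(Function('h')(Function('T')(Add(-5, Mul(-1, -4)), 5), 71), 2377), -1)) = Mul(Add(293, -2353), Pow(Add(Mul(Pow(Add(54, 5), -1), Add(Pow(5, 3), Mul(2, 71), Mul(54, Pow(5, 2)))), 2377), -1)) = Mul(-2060, Pow(Add(Mul(Pow(59, -1), Add(125, 142, Mul(54, 25))), 2377), -1)) = Mul(-2060, Pow(Add(Mul(Rational(1, 59), Add(125, 142, 1350)), 2377), -1)) = Mul(-2060, Pow(Add(Mul(Rational(1, 59), 1617), 2377), -1)) = Mul(-2060, Pow(Add(Rational(1617, 59), 2377), -1)) = Mul(-2060, Pow(Rational(141860, 59), -1)) = Mul(-2060, Rational(59, 141860)) = Rational(-6077, 7093)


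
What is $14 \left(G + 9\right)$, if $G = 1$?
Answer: $140$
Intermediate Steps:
$14 \left(G + 9\right) = 14 \left(1 + 9\right) = 14 \cdot 10 = 140$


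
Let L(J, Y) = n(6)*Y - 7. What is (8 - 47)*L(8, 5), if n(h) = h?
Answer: -897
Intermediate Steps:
L(J, Y) = -7 + 6*Y (L(J, Y) = 6*Y - 7 = -7 + 6*Y)
(8 - 47)*L(8, 5) = (8 - 47)*(-7 + 6*5) = -39*(-7 + 30) = -39*23 = -897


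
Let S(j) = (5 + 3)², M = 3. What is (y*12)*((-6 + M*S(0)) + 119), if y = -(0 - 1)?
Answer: 3660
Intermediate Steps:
S(j) = 64 (S(j) = 8² = 64)
y = 1 (y = -1*(-1) = 1)
(y*12)*((-6 + M*S(0)) + 119) = (1*12)*((-6 + 3*64) + 119) = 12*((-6 + 192) + 119) = 12*(186 + 119) = 12*305 = 3660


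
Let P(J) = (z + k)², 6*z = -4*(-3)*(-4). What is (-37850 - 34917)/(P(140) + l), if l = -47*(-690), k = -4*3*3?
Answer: -72767/34366 ≈ -2.1174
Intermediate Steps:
k = -36 (k = -12*3 = -36)
l = 32430
z = -8 (z = (-4*(-3)*(-4))/6 = (12*(-4))/6 = (⅙)*(-48) = -8)
P(J) = 1936 (P(J) = (-8 - 36)² = (-44)² = 1936)
(-37850 - 34917)/(P(140) + l) = (-37850 - 34917)/(1936 + 32430) = -72767/34366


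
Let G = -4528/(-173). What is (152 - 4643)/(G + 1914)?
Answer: -776943/335650 ≈ -2.3147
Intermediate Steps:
G = 4528/173 (G = -4528*(-1/173) = 4528/173 ≈ 26.173)
(152 - 4643)/(G + 1914) = (152 - 4643)/(4528/173 + 1914) = -4491/335650/173 = -4491*173/335650 = -776943/335650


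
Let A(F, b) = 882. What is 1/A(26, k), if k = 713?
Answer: 1/882 ≈ 0.0011338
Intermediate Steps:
1/A(26, k) = 1/882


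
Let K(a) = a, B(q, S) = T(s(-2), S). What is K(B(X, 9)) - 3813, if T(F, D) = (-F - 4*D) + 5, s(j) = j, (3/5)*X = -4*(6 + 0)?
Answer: -3842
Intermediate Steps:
X = -40 (X = 5*(-4*(6 + 0))/3 = 5*(-4*6)/3 = (5/3)*(-24) = -40)
T(F, D) = 5 - F - 4*D
B(q, S) = 7 - 4*S (B(q, S) = 5 - 1*(-2) - 4*S = 5 + 2 - 4*S = 7 - 4*S)
K(B(X, 9)) - 3813 = (7 - 4*9) - 3813 = (7 - 36) - 3813 = -29 - 3813 = -3842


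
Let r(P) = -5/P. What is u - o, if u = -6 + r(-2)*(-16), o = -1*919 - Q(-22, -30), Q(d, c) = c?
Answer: 843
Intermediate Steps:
o = -889 (o = -1*919 - 1*(-30) = -919 + 30 = -889)
u = -46 (u = -6 - 5/(-2)*(-16) = -6 - 5*(-1/2)*(-16) = -6 + (5/2)*(-16) = -6 - 40 = -46)
u - o = -46 - 1*(-889) = -46 + 889 = 843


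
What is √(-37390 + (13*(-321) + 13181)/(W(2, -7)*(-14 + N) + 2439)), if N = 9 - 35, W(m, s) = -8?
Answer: I*√284590855518/2759 ≈ 193.36*I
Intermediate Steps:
N = -26
√(-37390 + (13*(-321) + 13181)/(W(2, -7)*(-14 + N) + 2439)) = √(-37390 + (13*(-321) + 13181)/(-8*(-14 - 26) + 2439)) = √(-37390 + (-4173 + 13181)/(-8*(-40) + 2439)) = √(-37390 + 9008/(320 + 2439)) = √(-37390 + 9008/2759) = √(-103150002/2759) = I*√284590855518/2759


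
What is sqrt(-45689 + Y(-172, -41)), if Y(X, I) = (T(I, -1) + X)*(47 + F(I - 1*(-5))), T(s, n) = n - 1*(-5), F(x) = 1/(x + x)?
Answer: 2*I*sqrt(120561)/3 ≈ 231.48*I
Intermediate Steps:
F(x) = 1/(2*x)
T(s, n) = 5 + n (T(s, n) = n + 5 = 5 + n)
Y(X, I) = (4 + X)*(47 + 1/(2*(5 + I))) (Y(X, I) = ((5 - 1) + X)*(47 + 1/(2*(I - 1*(-5)))) = (4 + X)*(47 + 1/(2*(I + 5))) = (4 + X)*(47 + 1/(2*(5 + I))))
sqrt(-45689 + Y(-172, -41)) = sqrt(-45689 + (4 - 172 + 94*(4 - 172)*(5 - 41))/(2*(5 - 41))) = sqrt(-45689 + (1/2)*(4 - 172 + 94*(-168)*(-36))/(-36)) = sqrt(-45689 + (1/2)*(-1/36)*(4 - 172 + 568512)) = sqrt(-45689 + (1/2)*(-1/36)*568344) = sqrt(-45689 - 23681/3) = sqrt(-160748/3) = 2*I*sqrt(120561)/3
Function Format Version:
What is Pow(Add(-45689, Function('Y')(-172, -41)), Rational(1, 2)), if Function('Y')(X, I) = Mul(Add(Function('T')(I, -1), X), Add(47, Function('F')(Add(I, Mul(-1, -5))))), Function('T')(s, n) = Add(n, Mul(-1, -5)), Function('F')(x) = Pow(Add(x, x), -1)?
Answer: Mul(Rational(2, 3), I, Pow(120561, Rational(1, 2))) ≈ Mul(231.48, I)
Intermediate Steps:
Function('F')(x) = Mul(Rational(1, 2), Pow(x, -1)) (Function('F')(x) = Pow(Mul(2, x), -1) = Mul(Rational(1, 2), Pow(x, -1)))
Function('T')(s, n) = Add(5, n) (Function('T')(s, n) = Add(n, 5) = Add(5, n))
Function('Y')(X, I) = Mul(Add(4, X), Add(47, Mul(Rational(1, 2), Pow(Add(5, I), -1)))) (Function('Y')(X, I) = Mul(Add(Add(5, -1), X), Add(47, Mul(Rational(1, 2), Pow(Add(I, Mul(-1, -5)), -1)))) = Mul(Add(4, X), Add(47, Mul(Rational(1, 2), Pow(Add(I, 5), -1)))) = Mul(Add(4, X), Add(47, Mul(Rational(1, 2), Pow(Add(5, I), -1)))))
Pow(Add(-45689, Function('Y')(-172, -41)), Rational(1, 2)) = Pow(Add(-45689, Mul(Rational(1, 2), Pow(Add(5, -41), -1), Add(4, -172, Mul(94, Add(4, -172), Add(5, -41))))), Rational(1, 2)) = Pow(Add(-45689, Mul(Rational(1, 2), Pow(-36, -1), Add(4, -172, Mul(94, -168, -36)))), Rational(1, 2)) = Pow(Add(-45689, Mul(Rational(1, 2), Rational(-1, 36), Add(4, -172, 568512))), Rational(1, 2)) = Pow(Add(-45689, Mul(Rational(1, 2), Rational(-1, 36), 568344)), Rational(1, 2)) = Pow(Add(-45689, Rational(-23681, 3)), Rational(1, 2)) = Pow(Rational(-160748, 3), Rational(1, 2)) = Mul(Rational(2, 3), I, Pow(120561, Rational(1, 2)))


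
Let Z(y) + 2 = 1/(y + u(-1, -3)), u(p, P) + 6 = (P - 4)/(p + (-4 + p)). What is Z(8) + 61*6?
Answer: 6922/19 ≈ 364.32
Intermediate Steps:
u(p, P) = -6 + (-4 + P)/(-4 + 2*p) (u(p, P) = -6 + (P - 4)/(p + (-4 + p)) = -6 + (-4 + P)/(-4 + 2*p))
Z(y) = -2 + 1/(-29/6 + y) (Z(y) = -2 + 1/(y + (20 - 3 - 12*(-1))/(2*(-2 - 1))) = -2 + 1/(y + (1/2)*(20 - 3 + 12)/(-3)) = -2 + 1/(y + (1/2)*(-1/3)*29) = -2 + 1/(y - 29/6) = -2 + 1/(-29/6 + y))
Z(8) + 61*6 = 4*(16 - 3*8)/(-29 + 6*8) + 61*6 = 4*(16 - 24)/(-29 + 48) + 366 = 4*(-8)/19 + 366 = 4*(1/19)*(-8) + 366 = -32/19 + 366 = 6922/19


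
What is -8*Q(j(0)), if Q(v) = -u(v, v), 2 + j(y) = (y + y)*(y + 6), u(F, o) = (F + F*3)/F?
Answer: 32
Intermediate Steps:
u(F, o) = 4 (u(F, o) = (F + 3*F)/F = (4*F)/F = 4)
j(y) = -2 + 2*y*(6 + y) (j(y) = -2 + (y + y)*(y + 6) = -2 + (2*y)*(6 + y) = -2 + 2*y*(6 + y))
Q(v) = -4 (Q(v) = -1*4 = -4)
-8*Q(j(0)) = -8*(-4) = 32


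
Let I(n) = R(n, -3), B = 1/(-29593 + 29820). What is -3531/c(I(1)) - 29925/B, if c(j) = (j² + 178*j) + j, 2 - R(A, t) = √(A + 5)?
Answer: -222503246421/32755 + 646173*√6/65510 ≈ -6.7929e+6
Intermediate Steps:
B = 1/227 ≈ 0.0044053
R(A, t) = 2 - √(5 + A) (R(A, t) = 2 - √(A + 5) = 2 - √(5 + A))
I(n) = 2 - √(5 + n)
c(j) = j² + 179*j
-3531/c(I(1)) - 29925/B = -3531*1/((2 - √(5 + 1))*(179 + (2 - √(5 + 1)))) - 29925/1/227 = -3531*1/((2 - √6)*(179 + (2 - √6))) - 29925*227 = -3531*1/((2 - √6)*(181 - √6)) - 6792975 = -3531/((2 - √6)*(181 - √6)) - 6792975 = -6792975 - 3531/((2 - √6)*(181 - √6))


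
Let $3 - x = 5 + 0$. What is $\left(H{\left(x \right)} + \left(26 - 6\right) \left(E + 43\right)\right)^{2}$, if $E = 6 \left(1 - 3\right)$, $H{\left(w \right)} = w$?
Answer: $381924$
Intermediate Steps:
$x = -2$ ($x = 3 - \left(5 + 0\right) = 3 - 5 = -2$)
$E = -12$ ($E = 6 \left(-2\right) = -12$)
$\left(H{\left(x \right)} + \left(26 - 6\right) \left(E + 43\right)\right)^{2} = \left(-2 + \left(26 - 6\right) \left(-12 + 43\right)\right)^{2} = \left(-2 + 20 \cdot 31\right)^{2} = \left(-2 + 620\right)^{2} = 618^{2} = 381924$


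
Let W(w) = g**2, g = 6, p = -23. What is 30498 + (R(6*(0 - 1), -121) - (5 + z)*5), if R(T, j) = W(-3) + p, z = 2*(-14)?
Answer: 30626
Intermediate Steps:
z = -28
W(w) = 36 (W(w) = 6**2 = 36)
R(T, j) = 13 (R(T, j) = 36 - 23 = 13)
30498 + (R(6*(0 - 1), -121) - (5 + z)*5) = 30498 + (13 - (5 - 28)*5) = 30498 + (13 - (-23)*5) = 30498 + (13 - 1*(-115)) = 30498 + (13 + 115) = 30498 + 128 = 30626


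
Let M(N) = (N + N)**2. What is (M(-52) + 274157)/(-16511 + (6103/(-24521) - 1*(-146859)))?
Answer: 6987822933/3196257205 ≈ 2.1863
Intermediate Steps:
M(N) = 4*N**2 (M(N) = (2*N)**2 = 4*N**2)
(M(-52) + 274157)/(-16511 + (6103/(-24521) - 1*(-146859))) = (4*(-52)**2 + 274157)/(-16511 + (6103/(-24521) - 1*(-146859))) = (4*2704 + 274157)/(-16511 + (6103*(-1/24521) + 146859)) = (10816 + 274157)/(-16511 + (-6103/24521 + 146859)) = 284973/(-16511 + 3601123436/24521) = 284973/(3196257205/24521) = 284973*(24521/3196257205) = 6987822933/3196257205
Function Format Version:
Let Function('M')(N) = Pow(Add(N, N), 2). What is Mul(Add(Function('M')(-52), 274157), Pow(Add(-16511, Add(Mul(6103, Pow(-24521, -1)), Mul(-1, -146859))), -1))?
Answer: Rational(6987822933, 3196257205) ≈ 2.1863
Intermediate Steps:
Function('M')(N) = Mul(4, Pow(N, 2)) (Function('M')(N) = Pow(Mul(2, N), 2) = Mul(4, Pow(N, 2)))
Mul(Add(Function('M')(-52), 274157), Pow(Add(-16511, Add(Mul(6103, Pow(-24521, -1)), Mul(-1, -146859))), -1)) = Mul(Add(Mul(4, Pow(-52, 2)), 274157), Pow(Add(-16511, Add(Mul(6103, Pow(-24521, -1)), Mul(-1, -146859))), -1)) = Mul(Add(Mul(4, 2704), 274157), Pow(Add(-16511, Add(Mul(6103, Rational(-1, 24521)), 146859)), -1)) = Mul(Add(10816, 274157), Pow(Add(-16511, Add(Rational(-6103, 24521), 146859)), -1)) = Mul(284973, Pow(Add(-16511, Rational(3601123436, 24521)), -1)) = Mul(284973, Pow(Rational(3196257205, 24521), -1)) = Mul(284973, Rational(24521, 3196257205)) = Rational(6987822933, 3196257205)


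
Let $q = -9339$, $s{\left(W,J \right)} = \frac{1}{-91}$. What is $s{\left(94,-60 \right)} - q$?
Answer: $\frac{849848}{91} \approx 9339.0$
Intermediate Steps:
$s{\left(W,J \right)} = - \frac{1}{91}$
$s{\left(94,-60 \right)} - q = - \frac{1}{91} - -9339 = - \frac{1}{91} + 9339 = \frac{849848}{91}$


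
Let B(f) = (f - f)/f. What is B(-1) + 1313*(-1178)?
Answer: -1546714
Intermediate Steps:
B(f) = 0 (B(f) = 0/f = 0)
B(-1) + 1313*(-1178) = 0 + 1313*(-1178) = 0 - 1546714 = -1546714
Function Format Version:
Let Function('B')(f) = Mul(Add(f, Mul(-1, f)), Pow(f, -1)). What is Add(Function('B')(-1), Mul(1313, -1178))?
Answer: -1546714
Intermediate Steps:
Function('B')(f) = 0 (Function('B')(f) = Mul(0, Pow(f, -1)) = 0)
Add(Function('B')(-1), Mul(1313, -1178)) = Add(0, Mul(1313, -1178)) = Add(0, -1546714) = -1546714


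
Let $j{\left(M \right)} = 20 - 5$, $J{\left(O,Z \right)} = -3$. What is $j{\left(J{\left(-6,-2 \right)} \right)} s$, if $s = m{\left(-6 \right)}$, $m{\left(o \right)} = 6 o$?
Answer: $-540$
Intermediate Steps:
$j{\left(M \right)} = 15$
$s = -36$ ($s = 6 \left(-6\right) = -36$)
$j{\left(J{\left(-6,-2 \right)} \right)} s = 15 \left(-36\right) = -540$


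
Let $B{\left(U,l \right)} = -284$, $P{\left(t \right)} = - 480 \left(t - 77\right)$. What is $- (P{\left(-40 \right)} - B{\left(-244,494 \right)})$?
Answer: $-56444$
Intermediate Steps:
$P{\left(t \right)} = 36960 - 480 t$ ($P{\left(t \right)} = - 480 \left(-77 + t\right) = 36960 - 480 t$)
$- (P{\left(-40 \right)} - B{\left(-244,494 \right)}) = - (\left(36960 - -19200\right) - -284) = - (\left(36960 + 19200\right) + 284) = - (56160 + 284) = \left(-1\right) 56444 = -56444$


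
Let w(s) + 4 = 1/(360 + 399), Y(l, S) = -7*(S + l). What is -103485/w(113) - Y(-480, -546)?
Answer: 11349549/607 ≈ 18698.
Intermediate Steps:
Y(l, S) = -7*S - 7*l
w(s) = -3035/759 (w(s) = -4 + 1/(360 + 399) = -4 + 1/759 = -3035/759)
-103485/w(113) - Y(-480, -546) = -103485/(-3035/759) - (-7*(-546) - 7*(-480)) = -103485*(-759/3035) - (3822 + 3360) = 15709023/607 - 1*7182 = 15709023/607 - 7182 = 11349549/607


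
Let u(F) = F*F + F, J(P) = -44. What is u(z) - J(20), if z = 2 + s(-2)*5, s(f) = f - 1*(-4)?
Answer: 200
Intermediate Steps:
s(f) = 4 + f (s(f) = f + 4 = 4 + f)
z = 12 (z = 2 + (4 - 2)*5 = 2 + 2*5 = 2 + 10 = 12)
u(F) = F + F² (u(F) = F² + F = F + F²)
u(z) - J(20) = 12*(1 + 12) - 1*(-44) = 12*13 + 44 = 156 + 44 = 200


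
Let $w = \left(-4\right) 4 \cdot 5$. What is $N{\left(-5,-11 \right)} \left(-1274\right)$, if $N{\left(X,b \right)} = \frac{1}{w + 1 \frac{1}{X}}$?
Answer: $\frac{6370}{401} \approx 15.885$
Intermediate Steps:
$w = -80$ ($w = \left(-16\right) 5 = -80$)
$N{\left(X,b \right)} = \frac{1}{-80 + \frac{1}{X}}$ ($N{\left(X,b \right)} = \frac{1}{-80 + 1 \frac{1}{X}} = \frac{1}{-80 + \frac{1}{X}}$)
$N{\left(-5,-11 \right)} \left(-1274\right) = - \frac{5}{1 - -400} \left(-1274\right) = - \frac{5}{1 + 400} \left(-1274\right) = - \frac{5}{401} \left(-1274\right) = \left(-5\right) \frac{1}{401} \left(-1274\right) = \left(- \frac{5}{401}\right) \left(-1274\right) = \frac{6370}{401}$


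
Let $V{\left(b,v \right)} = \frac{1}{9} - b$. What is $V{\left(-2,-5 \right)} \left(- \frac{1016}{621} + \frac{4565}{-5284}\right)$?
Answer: $- \frac{155864771}{29532276} \approx -5.2778$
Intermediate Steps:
$V{\left(b,v \right)} = \frac{1}{9} - b$
$V{\left(-2,-5 \right)} \left(- \frac{1016}{621} + \frac{4565}{-5284}\right) = \left(\frac{1}{9} - -2\right) \left(- \frac{1016}{621} + \frac{4565}{-5284}\right) = \left(\frac{1}{9} + 2\right) \left(\left(-1016\right) \frac{1}{621} + 4565 \left(- \frac{1}{5284}\right)\right) = \frac{19 \left(- \frac{1016}{621} - \frac{4565}{5284}\right)}{9} = \frac{19}{9} \left(- \frac{8203409}{3281364}\right) = - \frac{155864771}{29532276}$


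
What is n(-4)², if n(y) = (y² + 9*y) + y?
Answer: 576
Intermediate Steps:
n(y) = y² + 10*y
n(-4)² = (-4*(10 - 4))² = (-4*6)² = (-24)² = 576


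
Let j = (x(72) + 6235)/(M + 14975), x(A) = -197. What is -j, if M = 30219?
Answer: -3019/22597 ≈ -0.13360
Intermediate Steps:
j = 3019/22597 (j = (-197 + 6235)/(30219 + 14975) = 6038/45194 = 6038*(1/45194) = 3019/22597 ≈ 0.13360)
-j = -1*3019/22597 = -3019/22597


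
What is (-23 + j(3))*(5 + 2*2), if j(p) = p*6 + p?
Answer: -18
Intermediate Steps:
j(p) = 7*p (j(p) = 6*p + p = 7*p)
(-23 + j(3))*(5 + 2*2) = (-23 + 7*3)*(5 + 2*2) = (-23 + 21)*(5 + 4) = -2*9 = -18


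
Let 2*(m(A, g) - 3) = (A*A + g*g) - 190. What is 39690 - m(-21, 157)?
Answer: 27237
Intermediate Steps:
m(A, g) = -92 + A**2/2 + g**2/2 (m(A, g) = 3 + ((A*A + g*g) - 190)/2 = 3 + ((A**2 + g**2) - 190)/2 = 3 + (-190 + A**2 + g**2)/2 = 3 + (-95 + A**2/2 + g**2/2) = -92 + A**2/2 + g**2/2)
39690 - m(-21, 157) = 39690 - (-92 + (1/2)*(-21)**2 + (1/2)*157**2) = 39690 - (-92 + (1/2)*441 + (1/2)*24649) = 39690 - (-92 + 441/2 + 24649/2) = 39690 - 1*12453 = 39690 - 12453 = 27237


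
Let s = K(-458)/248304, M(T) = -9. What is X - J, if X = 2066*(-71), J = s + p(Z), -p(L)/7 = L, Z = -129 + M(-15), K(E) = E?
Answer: -18331290875/124152 ≈ -1.4765e+5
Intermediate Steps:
Z = -138 (Z = -129 - 9 = -138)
p(L) = -7*L
s = -229/124152 (s = -458/248304 = -458*1/248304 = -229/124152 ≈ -0.0018445)
J = 119930603/124152 (J = -229/124152 - 7*(-138) = -229/124152 + 966 = 119930603/124152 ≈ 966.00)
X = -146686
X - J = -146686 - 1*119930603/124152 = -146686 - 119930603/124152 = -18331290875/124152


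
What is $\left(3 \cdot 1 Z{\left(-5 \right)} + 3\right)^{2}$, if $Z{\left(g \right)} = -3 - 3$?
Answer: $225$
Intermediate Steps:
$Z{\left(g \right)} = -6$
$\left(3 \cdot 1 Z{\left(-5 \right)} + 3\right)^{2} = \left(3 \cdot 1 \left(-6\right) + 3\right)^{2} = \left(3 \left(-6\right) + 3\right)^{2} = \left(-18 + 3\right)^{2} = \left(-15\right)^{2} = 225$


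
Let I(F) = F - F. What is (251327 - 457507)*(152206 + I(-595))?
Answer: -31381833080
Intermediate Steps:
I(F) = 0
(251327 - 457507)*(152206 + I(-595)) = (251327 - 457507)*(152206 + 0) = -206180*152206 = -31381833080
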